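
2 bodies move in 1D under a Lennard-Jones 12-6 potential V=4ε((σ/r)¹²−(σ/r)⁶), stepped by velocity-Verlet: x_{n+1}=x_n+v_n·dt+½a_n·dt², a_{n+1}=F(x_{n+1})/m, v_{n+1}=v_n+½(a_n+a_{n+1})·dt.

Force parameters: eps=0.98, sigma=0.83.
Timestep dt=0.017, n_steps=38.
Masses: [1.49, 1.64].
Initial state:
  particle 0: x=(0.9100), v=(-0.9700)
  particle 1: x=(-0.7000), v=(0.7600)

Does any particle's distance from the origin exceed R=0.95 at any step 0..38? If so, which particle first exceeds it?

no

step 0: x0=(0.9100) x1=(-0.7000)
step 1: x0=(0.8935) x1=(-0.6871)
step 2: x0=(0.8769) x1=(-0.6741)
step 3: x0=(0.8603) x1=(-0.6610)
step 4: x0=(0.8436) x1=(-0.6479)
step 5: x0=(0.8268) x1=(-0.6347)
step 6: x0=(0.8099) x1=(-0.6214)
step 7: x0=(0.7929) x1=(-0.6080)
step 8: x0=(0.7757) x1=(-0.5945)
step 9: x0=(0.7584) x1=(-0.5808)
step 10: x0=(0.7410) x1=(-0.5670)
step 11: x0=(0.7233) x1=(-0.5531)
step 12: x0=(0.7054) x1=(-0.5389)
step 13: x0=(0.6873) x1=(-0.5245)
step 14: x0=(0.6688) x1=(-0.5097)
step 15: x0=(0.6500) x1=(-0.4947)
step 16: x0=(0.6308) x1=(-0.4793)
step 17: x0=(0.6111) x1=(-0.4635)
step 18: x0=(0.5909) x1=(-0.4472)
step 19: x0=(0.5701) x1=(-0.4304)
step 20: x0=(0.5488) x1=(-0.4131)
step 21: x0=(0.5272) x1=(-0.3955)
step 22: x0=(0.5057) x1=(-0.3781)
step 23: x0=(0.4856) x1=(-0.3618)
step 24: x0=(0.4691) x1=(-0.3489)
step 25: x0=(0.4598) x1=(-0.3425)
step 26: x0=(0.4606) x1=(-0.3453)
step 27: x0=(0.4708) x1=(-0.3566)
step 28: x0=(0.4868) x1=(-0.3732)
step 29: x0=(0.5055) x1=(-0.3922)
step 30: x0=(0.5249) x1=(-0.4120)
step 31: x0=(0.5443) x1=(-0.4316)
step 32: x0=(0.5632) x1=(-0.4509)
step 33: x0=(0.5816) x1=(-0.4697)
step 34: x0=(0.5995) x1=(-0.4880)
step 35: x0=(0.6168) x1=(-0.5058)
step 36: x0=(0.6338) x1=(-0.5232)
step 37: x0=(0.6503) x1=(-0.5403)
step 38: x0=(0.6665) x1=(-0.5571)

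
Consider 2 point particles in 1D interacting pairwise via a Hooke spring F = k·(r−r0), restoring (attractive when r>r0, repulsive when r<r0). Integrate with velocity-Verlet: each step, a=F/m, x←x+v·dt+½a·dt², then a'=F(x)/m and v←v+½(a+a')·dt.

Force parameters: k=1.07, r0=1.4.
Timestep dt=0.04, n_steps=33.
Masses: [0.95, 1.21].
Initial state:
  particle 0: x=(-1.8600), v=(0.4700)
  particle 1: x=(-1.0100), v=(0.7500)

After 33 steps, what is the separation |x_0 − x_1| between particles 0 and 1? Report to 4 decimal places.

step 0: x0=(-1.8600) x1=(-1.0100)
step 1: x0=(-1.8417) x1=(-0.9796)
step 2: x0=(-1.8244) x1=(-0.9485)
step 3: x0=(-1.8080) x1=(-0.9166)
step 4: x0=(-1.7925) x1=(-0.8840)
step 5: x0=(-1.7779) x1=(-0.8507)
step 6: x0=(-1.7642) x1=(-0.8167)
step 7: x0=(-1.7513) x1=(-0.7821)
step 8: x0=(-1.7391) x1=(-0.7468)
step 9: x0=(-1.7277) x1=(-0.7110)
step 10: x0=(-1.7170) x1=(-0.6747)
step 11: x0=(-1.7069) x1=(-0.6378)
step 12: x0=(-1.6974) x1=(-0.6005)
step 13: x0=(-1.6885) x1=(-0.5628)
step 14: x0=(-1.6801) x1=(-0.5246)
step 15: x0=(-1.6721) x1=(-0.4862)
step 16: x0=(-1.6644) x1=(-0.4474)
step 17: x0=(-1.6572) x1=(-0.4083)
step 18: x0=(-1.6502) x1=(-0.3691)
step 19: x0=(-1.6434) x1=(-0.3296)
step 20: x0=(-1.6367) x1=(-0.2901)
step 21: x0=(-1.6302) x1=(-0.2505)
step 22: x0=(-1.6237) x1=(-0.2108)
step 23: x0=(-1.6171) x1=(-0.1712)
step 24: x0=(-1.6105) x1=(-0.1316)
step 25: x0=(-1.6038) x1=(-0.0922)
step 26: x0=(-1.5968) x1=(-0.0529)
step 27: x0=(-1.5896) x1=(-0.0138)
step 28: x0=(-1.5821) x1=(0.0251)
step 29: x0=(-1.5742) x1=(0.0636)
step 30: x0=(-1.5658) x1=(0.1019)
step 31: x0=(-1.5570) x1=(0.1397)
step 32: x0=(-1.5477) x1=(0.1771)
step 33: x0=(-1.5377) x1=(0.2141)

1.7518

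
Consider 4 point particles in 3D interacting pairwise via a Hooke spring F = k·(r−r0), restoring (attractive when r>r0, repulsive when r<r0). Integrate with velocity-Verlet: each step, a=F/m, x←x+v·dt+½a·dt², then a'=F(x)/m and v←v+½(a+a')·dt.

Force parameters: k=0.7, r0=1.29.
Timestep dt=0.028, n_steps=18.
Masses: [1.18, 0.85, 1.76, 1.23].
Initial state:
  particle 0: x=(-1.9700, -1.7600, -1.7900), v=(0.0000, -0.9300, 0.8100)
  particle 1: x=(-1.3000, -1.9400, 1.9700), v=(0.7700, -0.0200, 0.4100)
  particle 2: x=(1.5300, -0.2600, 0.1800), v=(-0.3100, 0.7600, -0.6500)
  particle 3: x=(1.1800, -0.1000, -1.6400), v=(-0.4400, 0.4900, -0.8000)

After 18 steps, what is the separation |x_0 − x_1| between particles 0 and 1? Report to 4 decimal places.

2.8648

step 0: x0=(-1.9700, -1.7600, -1.7900) x1=(-1.3000, -1.9400, 1.9700) x2=(1.5300, -0.2600, 0.1800) x3=(1.1800, -0.1000, -1.6400)
step 1: x0=(-1.9689, -1.7856, -1.7664) x1=(-1.2774, -1.9397, 1.9794) x2=(1.5206, -0.2390, 0.1617) x3=(1.1669, -0.0868, -1.6617)
step 2: x0=(-1.9654, -1.8102, -1.7410) x1=(-1.2528, -1.9378, 1.9848) x2=(1.5099, -0.2188, 0.1431) x3=(1.1521, -0.0748, -1.6820)
step 3: x0=(-1.9598, -1.8338, -1.7138) x1=(-1.2261, -1.9342, 1.9861) x2=(1.4978, -0.1992, 0.1244) x3=(1.1357, -0.0638, -1.7009)
step 4: x0=(-1.9518, -1.8564, -1.6849) x1=(-1.1975, -1.9290, 1.9833) x2=(1.4844, -0.1803, 0.1054) x3=(1.1176, -0.0540, -1.7183)
step 5: x0=(-1.9416, -1.8780, -1.6543) x1=(-1.1671, -1.9221, 1.9764) x2=(1.4696, -0.1621, 0.0863) x3=(1.0981, -0.0453, -1.7343)
step 6: x0=(-1.9292, -1.8984, -1.6220) x1=(-1.1347, -1.9136, 1.9654) x2=(1.4536, -0.1446, 0.0670) x3=(1.0769, -0.0378, -1.7488)
step 7: x0=(-1.9145, -1.9178, -1.5882) x1=(-1.1006, -1.9034, 1.9504) x2=(1.4362, -0.1278, 0.0476) x3=(1.0543, -0.0314, -1.7618)
step 8: x0=(-1.8977, -1.9360, -1.5529) x1=(-1.0648, -1.8917, 1.9314) x2=(1.4176, -0.1118, 0.0280) x3=(1.0302, -0.0262, -1.7733)
step 9: x0=(-1.8787, -1.9531, -1.5160) x1=(-1.0273, -1.8783, 1.9084) x2=(1.3978, -0.0965, 0.0083) x3=(1.0046, -0.0221, -1.7833)
step 10: x0=(-1.8575, -1.9690, -1.4778) x1=(-0.9882, -1.8634, 1.8815) x2=(1.3767, -0.0820, -0.0115) x3=(0.9776, -0.0192, -1.7918)
step 11: x0=(-1.8343, -1.9837, -1.4382) x1=(-0.9475, -1.8469, 1.8508) x2=(1.3544, -0.0682, -0.0315) x3=(0.9492, -0.0174, -1.7988)
step 12: x0=(-1.8090, -1.9972, -1.3973) x1=(-0.9055, -1.8290, 1.8163) x2=(1.3310, -0.0551, -0.0515) x3=(0.9195, -0.0167, -1.8044)
step 13: x0=(-1.7816, -2.0094, -1.3551) x1=(-0.8620, -1.8095, 1.7782) x2=(1.3065, -0.0428, -0.0716) x3=(0.8886, -0.0172, -1.8084)
step 14: x0=(-1.7523, -2.0204, -1.3119) x1=(-0.8173, -1.7886, 1.7364) x2=(1.2808, -0.0313, -0.0917) x3=(0.8564, -0.0188, -1.8110)
step 15: x0=(-1.7211, -2.0302, -1.2675) x1=(-0.7713, -1.7664, 1.6912) x2=(1.2541, -0.0205, -0.1119) x3=(0.8230, -0.0215, -1.8121)
step 16: x0=(-1.6879, -2.0387, -1.2222) x1=(-0.7242, -1.7427, 1.6426) x2=(1.2264, -0.0104, -0.1322) x3=(0.7885, -0.0253, -1.8118)
step 17: x0=(-1.6530, -2.0460, -1.1759) x1=(-0.6760, -1.7178, 1.5906) x2=(1.1977, -0.0010, -0.1524) x3=(0.7529, -0.0301, -1.8101)
step 18: x0=(-1.6162, -2.0520, -1.1287) x1=(-0.6269, -1.6915, 1.5356) x2=(1.1680, 0.0076, -0.1727) x3=(0.7162, -0.0360, -1.8070)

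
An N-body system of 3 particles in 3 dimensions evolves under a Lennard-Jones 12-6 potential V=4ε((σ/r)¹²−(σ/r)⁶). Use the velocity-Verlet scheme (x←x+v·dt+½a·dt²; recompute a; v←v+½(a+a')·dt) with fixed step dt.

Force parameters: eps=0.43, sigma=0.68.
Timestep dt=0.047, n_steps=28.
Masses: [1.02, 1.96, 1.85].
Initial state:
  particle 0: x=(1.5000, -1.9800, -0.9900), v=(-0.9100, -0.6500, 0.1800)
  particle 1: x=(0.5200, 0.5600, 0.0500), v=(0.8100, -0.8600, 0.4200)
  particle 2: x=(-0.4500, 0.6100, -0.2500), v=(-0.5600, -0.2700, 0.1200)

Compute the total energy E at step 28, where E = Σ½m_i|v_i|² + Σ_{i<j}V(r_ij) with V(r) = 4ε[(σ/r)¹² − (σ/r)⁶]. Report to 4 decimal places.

2.4236

step 0: x0=(1.5000, -1.9800, -0.9900) x1=(0.5200, 0.5600, 0.0500) x2=(-0.4500, 0.6100, -0.2500)
step 1: x0=(1.4572, -2.0105, -0.9815) x1=(0.5577, 0.5196, 0.0696) x2=(-0.4759, 0.5973, -0.2442)
step 2: x0=(1.4145, -2.0411, -0.9731) x1=(0.5948, 0.4792, 0.0891) x2=(-0.5012, 0.5845, -0.2383)
step 3: x0=(1.3717, -2.0716, -0.9646) x1=(0.6315, 0.4389, 0.1084) x2=(-0.5261, 0.5717, -0.2322)
step 4: x0=(1.3289, -2.1022, -0.9562) x1=(0.6680, 0.3986, 0.1277) x2=(-0.5507, 0.5589, -0.2261)
step 5: x0=(1.2861, -2.1327, -0.9477) x1=(0.7043, 0.3584, 0.1469) x2=(-0.5752, 0.5461, -0.2199)
step 6: x0=(1.2434, -2.1633, -0.9392) x1=(0.7404, 0.3181, 0.1660) x2=(-0.5995, 0.5332, -0.2136)
step 7: x0=(1.2006, -2.1938, -0.9308) x1=(0.7765, 0.2779, 0.1852) x2=(-0.6236, 0.5203, -0.2073)
step 8: x0=(1.1578, -2.2243, -0.9223) x1=(0.8125, 0.2376, 0.2043) x2=(-0.6478, 0.5074, -0.2010)
step 9: x0=(1.1150, -2.2549, -0.9138) x1=(0.8484, 0.1974, 0.2234) x2=(-0.6718, 0.4945, -0.1947)
step 10: x0=(1.0723, -2.2854, -0.9054) x1=(0.8843, 0.1572, 0.2425) x2=(-0.6958, 0.4815, -0.1884)
step 11: x0=(1.0295, -2.3159, -0.8969) x1=(0.9202, 0.1170, 0.2615) x2=(-0.7198, 0.4686, -0.1820)
step 12: x0=(0.9867, -2.3465, -0.8884) x1=(0.9560, 0.0768, 0.2806) x2=(-0.7438, 0.4557, -0.1757)
step 13: x0=(0.9439, -2.3770, -0.8800) x1=(0.9918, 0.0366, 0.2997) x2=(-0.7677, 0.4427, -0.1694)
step 14: x0=(0.9012, -2.4075, -0.8715) x1=(1.0277, -0.0036, 0.3187) x2=(-0.7916, 0.4298, -0.1630)
step 15: x0=(0.8584, -2.4380, -0.8630) x1=(1.0635, -0.0438, 0.3378) x2=(-0.8155, 0.4169, -0.1567)
step 16: x0=(0.8156, -2.4686, -0.8545) x1=(1.0992, -0.0840, 0.3569) x2=(-0.8394, 0.4039, -0.1503)
step 17: x0=(0.7728, -2.4991, -0.8461) x1=(1.1350, -0.1242, 0.3759) x2=(-0.8633, 0.3910, -0.1439)
step 18: x0=(0.7301, -2.5296, -0.8376) x1=(1.1708, -0.1643, 0.3950) x2=(-0.8872, 0.3780, -0.1376)
step 19: x0=(0.6873, -2.5601, -0.8291) x1=(1.2066, -0.2045, 0.4140) x2=(-0.9111, 0.3650, -0.1312)
step 20: x0=(0.6445, -2.5906, -0.8206) x1=(1.2424, -0.2447, 0.4331) x2=(-0.9350, 0.3521, -0.1249)
step 21: x0=(0.6017, -2.6211, -0.8122) x1=(1.2781, -0.2849, 0.4521) x2=(-0.9589, 0.3391, -0.1185)
step 22: x0=(0.5589, -2.6516, -0.8037) x1=(1.3139, -0.3251, 0.4712) x2=(-0.9827, 0.3262, -0.1121)
step 23: x0=(0.5162, -2.6821, -0.7952) x1=(1.3496, -0.3653, 0.4902) x2=(-1.0066, 0.3132, -0.1058)
step 24: x0=(0.4734, -2.7126, -0.7867) x1=(1.3854, -0.4055, 0.5093) x2=(-1.0305, 0.3003, -0.0994)
step 25: x0=(0.4306, -2.7431, -0.7782) x1=(1.4212, -0.4457, 0.5283) x2=(-1.0543, 0.2873, -0.0931)
step 26: x0=(0.3878, -2.7736, -0.7698) x1=(1.4569, -0.4859, 0.5474) x2=(-1.0782, 0.2743, -0.0867)
step 27: x0=(0.3451, -2.8041, -0.7613) x1=(1.4927, -0.5261, 0.5664) x2=(-1.1021, 0.2614, -0.0803)
step 28: x0=(0.3023, -2.8346, -0.7528) x1=(1.5284, -0.5663, 0.5854) x2=(-1.1259, 0.2484, -0.0740)
step 0 velocities: v0=(-0.9100, -0.6500, 0.1800) v1=(0.8100, -0.8600, 0.4200) v2=(-0.5600, -0.2700, 0.1200)
step 0: KE=2.5658, PE=-0.1407, E=2.4251
step 28 velocities: v0=(-0.9101, -0.6488, 0.1805) v1=(0.7607, -0.8552, 0.4052) v2=(-0.5078, -0.2758, 0.1354)
step 28: KE=2.4243, PE=-0.0007, E=2.4236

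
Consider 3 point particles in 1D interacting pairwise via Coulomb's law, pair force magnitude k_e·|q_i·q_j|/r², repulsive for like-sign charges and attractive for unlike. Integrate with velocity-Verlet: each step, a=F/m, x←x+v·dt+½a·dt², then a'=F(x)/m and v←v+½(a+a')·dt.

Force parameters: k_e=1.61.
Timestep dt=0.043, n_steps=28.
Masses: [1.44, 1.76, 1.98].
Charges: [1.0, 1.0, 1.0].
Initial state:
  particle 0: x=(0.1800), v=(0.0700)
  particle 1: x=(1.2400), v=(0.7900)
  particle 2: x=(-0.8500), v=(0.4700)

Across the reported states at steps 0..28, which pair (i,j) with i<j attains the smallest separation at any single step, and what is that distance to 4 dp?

step 0: x0=(0.1800) x1=(1.2400) x2=(-0.8500)
step 1: x0=(0.1831) x1=(1.2749) x2=(-0.8307)
step 2: x0=(0.1864) x1=(1.3116) x2=(-0.8131)
step 3: x0=(0.1902) x1=(1.3501) x2=(-0.7975)
step 4: x0=(0.1945) x1=(1.3901) x2=(-0.7836)
step 5: x0=(0.1996) x1=(1.4317) x2=(-0.7717)
step 6: x0=(0.2055) x1=(1.4748) x2=(-0.7617)
step 7: x0=(0.2124) x1=(1.5192) x2=(-0.7535)
step 8: x0=(0.2202) x1=(1.5650) x2=(-0.7473)
step 9: x0=(0.2291) x1=(1.6120) x2=(-0.7430)
step 10: x0=(0.2391) x1=(1.6602) x2=(-0.7405)
step 11: x0=(0.2502) x1=(1.7095) x2=(-0.7399)
step 12: x0=(0.2625) x1=(1.7599) x2=(-0.7410)
step 13: x0=(0.2759) x1=(1.8114) x2=(-0.7439)
step 14: x0=(0.2904) x1=(1.8638) x2=(-0.7485)
step 15: x0=(0.3060) x1=(1.9171) x2=(-0.7546)
step 16: x0=(0.3227) x1=(1.9713) x2=(-0.7623)
step 17: x0=(0.3403) x1=(2.0264) x2=(-0.7715)
step 18: x0=(0.3589) x1=(2.0823) x2=(-0.7821)
step 19: x0=(0.3784) x1=(2.1390) x2=(-0.7941)
step 20: x0=(0.3987) x1=(2.1964) x2=(-0.8073)
step 21: x0=(0.4198) x1=(2.2545) x2=(-0.8217)
step 22: x0=(0.4416) x1=(2.3133) x2=(-0.8372)
step 23: x0=(0.4641) x1=(2.3728) x2=(-0.8538)
step 24: x0=(0.4872) x1=(2.4328) x2=(-0.8714)
step 25: x0=(0.5109) x1=(2.4935) x2=(-0.8900)
step 26: x0=(0.5351) x1=(2.5548) x2=(-0.9095)
step 27: x0=(0.5598) x1=(2.6166) x2=(-0.9298)
step 28: x0=(0.5849) x1=(2.6789) x2=(-0.9509)

pair (0,2), distance 0.9659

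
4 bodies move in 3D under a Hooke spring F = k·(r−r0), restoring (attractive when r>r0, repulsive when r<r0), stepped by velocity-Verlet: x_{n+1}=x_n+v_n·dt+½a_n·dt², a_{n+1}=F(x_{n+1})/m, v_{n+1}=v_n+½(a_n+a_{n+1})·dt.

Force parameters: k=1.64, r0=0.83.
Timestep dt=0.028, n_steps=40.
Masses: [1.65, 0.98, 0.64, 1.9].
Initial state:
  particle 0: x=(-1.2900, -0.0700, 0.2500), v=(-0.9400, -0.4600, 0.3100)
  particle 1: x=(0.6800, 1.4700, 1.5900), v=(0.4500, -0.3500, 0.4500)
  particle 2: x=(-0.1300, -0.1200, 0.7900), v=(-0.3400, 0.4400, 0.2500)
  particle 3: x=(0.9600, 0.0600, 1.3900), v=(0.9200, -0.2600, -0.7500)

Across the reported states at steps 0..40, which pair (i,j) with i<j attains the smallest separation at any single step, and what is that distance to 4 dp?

step 0: x0=(-1.2900, -0.0700, 0.2500) x1=(0.6800, 1.4700, 1.5900) x2=(-0.1300, -0.1200, 0.7900) x3=(0.9600, 0.0600, 1.3900)
step 1: x0=(-1.3150, -0.0824, 0.2594) x1=(0.6915, 1.4585, 1.6016) x2=(-0.1391, -0.1067, 0.7975) x3=(0.9851, 0.0529, 1.3687)
step 2: x0=(-1.3374, -0.0939, 0.2703) x1=(0.7006, 1.4436, 1.6113) x2=(-0.1473, -0.0914, 0.8059) x3=(1.0088, 0.0461, 1.3468)
step 3: x0=(-1.3571, -0.1045, 0.2827) x1=(0.7074, 1.4253, 1.6189) x2=(-0.1546, -0.0743, 0.8152) x3=(1.0310, 0.0395, 1.3244)
step 4: x0=(-1.3740, -0.1142, 0.2965) x1=(0.7117, 1.4037, 1.6245) x2=(-0.1609, -0.0555, 0.8254) x3=(1.0518, 0.0333, 1.3015)
step 5: x0=(-1.3881, -0.1229, 0.3117) x1=(0.7137, 1.3788, 1.6281) x2=(-0.1663, -0.0349, 0.8365) x3=(1.0710, 0.0275, 1.2780)
step 6: x0=(-1.3993, -0.1306, 0.3284) x1=(0.7133, 1.3508, 1.6297) x2=(-0.1707, -0.0129, 0.8484) x3=(1.0887, 0.0219, 1.2542)
step 7: x0=(-1.4077, -0.1375, 0.3464) x1=(0.7104, 1.3196, 1.6293) x2=(-0.1741, 0.0106, 0.8610) x3=(1.1048, 0.0166, 1.2298)
step 8: x0=(-1.4132, -0.1434, 0.3658) x1=(0.7052, 1.2855, 1.6270) x2=(-0.1766, 0.0354, 0.8743) x3=(1.1193, 0.0116, 1.2051)
step 9: x0=(-1.4158, -0.1483, 0.3864) x1=(0.6977, 1.2486, 1.6228) x2=(-0.1782, 0.0612, 0.8882) x3=(1.1321, 0.0069, 1.1801)
step 10: x0=(-1.4155, -0.1524, 0.4083) x1=(0.6879, 1.2089, 1.6167) x2=(-0.1788, 0.0881, 0.9028) x3=(1.1433, 0.0024, 1.1547)
step 11: x0=(-1.4123, -0.1555, 0.4315) x1=(0.6758, 1.1666, 1.6089) x2=(-0.1786, 0.1158, 0.9178) x3=(1.1529, -0.0017, 1.1290)
step 12: x0=(-1.4062, -0.1578, 0.4557) x1=(0.6615, 1.1219, 1.5993) x2=(-0.1774, 0.1441, 0.9332) x3=(1.1608, -0.0056, 1.1031)
step 13: x0=(-1.3973, -0.1592, 0.4811) x1=(0.6452, 1.0750, 1.5880) x2=(-0.1755, 0.1730, 0.9490) x3=(1.1670, -0.0093, 1.0769)
step 14: x0=(-1.3855, -0.1598, 0.5076) x1=(0.6268, 1.0259, 1.5752) x2=(-0.1728, 0.2021, 0.9650) x3=(1.1715, -0.0127, 1.0506)
step 15: x0=(-1.3710, -0.1595, 0.5350) x1=(0.6065, 0.9750, 1.5608) x2=(-0.1694, 0.2314, 0.9812) x3=(1.1744, -0.0158, 1.0241)
step 16: x0=(-1.3537, -0.1585, 0.5634) x1=(0.5844, 0.9222, 1.5451) x2=(-0.1654, 0.2607, 0.9974) x3=(1.1756, -0.0188, 0.9975)
step 17: x0=(-1.3337, -0.1567, 0.5926) x1=(0.5607, 0.8679, 1.5282) x2=(-0.1608, 0.2898, 1.0136) x3=(1.1752, -0.0215, 0.9708)
step 18: x0=(-1.3111, -0.1542, 0.6226) x1=(0.5353, 0.8122, 1.5100) x2=(-0.1557, 0.3186, 1.0297) x3=(1.1731, -0.0240, 0.9441)
step 19: x0=(-1.2860, -0.1511, 0.6533) x1=(0.5086, 0.7553, 1.4908) x2=(-0.1502, 0.3469, 1.0455) x3=(1.1694, -0.0263, 0.9173)
step 20: x0=(-1.2584, -0.1473, 0.6847) x1=(0.4806, 0.6973, 1.4707) x2=(-0.1444, 0.3746, 1.0611) x3=(1.1642, -0.0284, 0.8907)
step 21: x0=(-1.2285, -0.1428, 0.7166) x1=(0.4515, 0.6384, 1.4497) x2=(-0.1383, 0.4016, 1.0762) x3=(1.1573, -0.0303, 0.8640)
step 22: x0=(-1.1963, -0.1379, 0.7491) x1=(0.4214, 0.5786, 1.4280) x2=(-0.1321, 0.4278, 1.0908) x3=(1.1490, -0.0320, 0.8375)
step 23: x0=(-1.1619, -0.1324, 0.7820) x1=(0.3906, 0.5182, 1.4057) x2=(-0.1259, 0.4532, 1.1048) x3=(1.1391, -0.0335, 0.8111)
step 24: x0=(-1.1254, -0.1264, 0.8153) x1=(0.3592, 0.4572, 1.3830) x2=(-0.1197, 0.4778, 1.1181) x3=(1.1278, -0.0349, 0.7849)
step 25: x0=(-1.0870, -0.1200, 0.8488) x1=(0.3273, 0.3956, 1.3598) x2=(-0.1137, 0.5016, 1.1307) x3=(1.1150, -0.0360, 0.7588)
step 26: x0=(-1.0468, -0.1133, 0.8825) x1=(0.2952, 0.3335, 1.3364) x2=(-0.1078, 0.5247, 1.1425) x3=(1.1009, -0.0370, 0.7330)
step 27: x0=(-1.0049, -0.1061, 0.9164) x1=(0.2629, 0.2708, 1.3127) x2=(-0.1020, 0.5472, 1.1535) x3=(1.0854, -0.0378, 0.7075)
step 28: x0=(-0.9614, -0.0988, 0.9504) x1=(0.2306, 0.2076, 1.2887) x2=(-0.0963, 0.5693, 1.1639) x3=(1.0686, -0.0384, 0.6823)
step 29: x0=(-0.9165, -0.0911, 0.9844) x1=(0.1982, 0.1438, 1.2645) x2=(-0.0905, 0.5911, 1.1735) x3=(1.0505, -0.0389, 0.6574)
step 30: x0=(-0.8703, -0.0833, 1.0183) x1=(0.1658, 0.0796, 1.2401) x2=(-0.0845, 0.6125, 1.1826) x3=(1.0312, -0.0391, 0.6328)
step 31: x0=(-0.8229, -0.0753, 1.0521) x1=(0.1335, 0.0151, 1.2155) x2=(-0.0781, 0.6334, 1.1911) x3=(1.0108, -0.0392, 0.6087)
step 32: x0=(-0.7745, -0.0672, 1.0858) x1=(0.1013, -0.0497, 1.1907) x2=(-0.0712, 0.6539, 1.1990) x3=(0.9892, -0.0391, 0.5850)
step 33: x0=(-0.7251, -0.0589, 1.1193) x1=(0.0694, -0.1147, 1.1657) x2=(-0.0637, 0.6738, 1.2064) x3=(0.9665, -0.0389, 0.5617)
step 34: x0=(-0.6751, -0.0505, 1.1525) x1=(0.0378, -0.1796, 1.1406) x2=(-0.0557, 0.6928, 1.2133) x3=(0.9428, -0.0384, 0.5389)
step 35: x0=(-0.6243, -0.0421, 1.1856) x1=(0.0066, -0.2445, 1.1152) x2=(-0.0469, 0.7110, 1.2195) x3=(0.9181, -0.0378, 0.5166)
step 36: x0=(-0.5731, -0.0335, 1.2183) x1=(-0.0241, -0.3092, 1.0896) x2=(-0.0376, 0.7281, 1.2251) x3=(0.8925, -0.0370, 0.4948)
step 37: x0=(-0.5213, -0.0248, 1.2509) x1=(-0.0542, -0.3737, 1.0638) x2=(-0.0275, 0.7439, 1.2301) x3=(0.8659, -0.0360, 0.4736)
step 38: x0=(-0.4692, -0.0159, 1.2831) x1=(-0.0838, -0.4378, 1.0378) x2=(-0.0168, 0.7584, 1.2344) x3=(0.8385, -0.0349, 0.4529)
step 39: x0=(-0.4166, -0.0069, 1.3152) x1=(-0.1128, -0.5014, 1.0115) x2=(-0.0056, 0.7713, 1.2379) x3=(0.8102, -0.0336, 0.4329)
step 40: x0=(-0.3637, 0.0022, 1.3470) x1=(-0.1414, -0.5644, 0.9850) x2=(0.0063, 0.7826, 1.2406) x3=(0.7811, -0.0322, 0.4134)

pair (1,2), distance 0.4847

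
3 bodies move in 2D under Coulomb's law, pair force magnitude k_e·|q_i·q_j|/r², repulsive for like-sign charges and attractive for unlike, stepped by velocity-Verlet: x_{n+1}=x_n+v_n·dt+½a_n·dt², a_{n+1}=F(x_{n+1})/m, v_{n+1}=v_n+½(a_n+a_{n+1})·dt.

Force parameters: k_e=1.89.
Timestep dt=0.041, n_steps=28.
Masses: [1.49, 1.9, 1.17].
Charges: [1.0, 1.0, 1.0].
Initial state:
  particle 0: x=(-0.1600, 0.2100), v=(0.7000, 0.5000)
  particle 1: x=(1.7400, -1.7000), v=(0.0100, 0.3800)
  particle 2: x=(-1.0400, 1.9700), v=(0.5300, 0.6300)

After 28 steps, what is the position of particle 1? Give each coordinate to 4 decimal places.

(1.8326, -1.3656)

step 0: x0=(-0.1600, 0.2100) x1=(1.7400, -1.7000) x2=(-1.0400, 1.9700)
step 1: x0=(-0.1313, 0.2304) x1=(1.7405, -1.6845) x2=(-1.0185, 1.9962)
step 2: x0=(-0.1025, 0.2504) x1=(1.7412, -1.6693) x2=(-0.9973, 2.0231)
step 3: x0=(-0.0737, 0.2703) x1=(1.7422, -1.6543) x2=(-0.9766, 2.0508)
step 4: x0=(-0.0449, 0.2898) x1=(1.7433, -1.6395) x2=(-0.9562, 2.0791)
step 5: x0=(-0.0161, 0.3091) x1=(1.7447, -1.6250) x2=(-0.9362, 2.1082)
step 6: x0=(0.0128, 0.3282) x1=(1.7462, -1.6107) x2=(-0.9166, 2.1379)
step 7: x0=(0.0417, 0.3471) x1=(1.7480, -1.5967) x2=(-0.8973, 2.1683)
step 8: x0=(0.0707, 0.3657) x1=(1.7500, -1.5829) x2=(-0.8785, 2.1995)
step 9: x0=(0.0996, 0.3842) x1=(1.7522, -1.5694) x2=(-0.8600, 2.2312)
step 10: x0=(0.1286, 0.4024) x1=(1.7546, -1.5561) x2=(-0.8418, 2.2637)
step 11: x0=(0.1576, 0.4205) x1=(1.7572, -1.5431) x2=(-0.8240, 2.2968)
step 12: x0=(0.1866, 0.4384) x1=(1.7601, -1.5304) x2=(-0.8066, 2.3305)
step 13: x0=(0.2156, 0.4562) x1=(1.7631, -1.5179) x2=(-0.7895, 2.3649)
step 14: x0=(0.2446, 0.4738) x1=(1.7663, -1.5058) x2=(-0.7728, 2.3999)
step 15: x0=(0.2736, 0.4913) x1=(1.7698, -1.4938) x2=(-0.7563, 2.4355)
step 16: x0=(0.3026, 0.5087) x1=(1.7734, -1.4822) x2=(-0.7403, 2.4717)
step 17: x0=(0.3316, 0.5260) x1=(1.7773, -1.4709) x2=(-0.7245, 2.5085)
step 18: x0=(0.3606, 0.5432) x1=(1.7813, -1.4598) x2=(-0.7091, 2.5459)
step 19: x0=(0.3895, 0.5603) x1=(1.7856, -1.4490) x2=(-0.6939, 2.5838)
step 20: x0=(0.4185, 0.5774) x1=(1.7900, -1.4386) x2=(-0.6791, 2.6223)
step 21: x0=(0.4475, 0.5944) x1=(1.7947, -1.4284) x2=(-0.6646, 2.6614)
step 22: x0=(0.4764, 0.6114) x1=(1.7995, -1.4185) x2=(-0.6504, 2.7010)
step 23: x0=(0.5053, 0.6283) x1=(1.8046, -1.4089) x2=(-0.6364, 2.7411)
step 24: x0=(0.5342, 0.6452) x1=(1.8098, -1.3996) x2=(-0.6228, 2.7817)
step 25: x0=(0.5631, 0.6621) x1=(1.8152, -1.3907) x2=(-0.6094, 2.8228)
step 26: x0=(0.5920, 0.6790) x1=(1.8208, -1.3820) x2=(-0.5963, 2.8645)
step 27: x0=(0.6208, 0.6960) x1=(1.8266, -1.3737) x2=(-0.5835, 2.9066)
step 28: x0=(0.6496, 0.7129) x1=(1.8326, -1.3656) x2=(-0.5709, 2.9492)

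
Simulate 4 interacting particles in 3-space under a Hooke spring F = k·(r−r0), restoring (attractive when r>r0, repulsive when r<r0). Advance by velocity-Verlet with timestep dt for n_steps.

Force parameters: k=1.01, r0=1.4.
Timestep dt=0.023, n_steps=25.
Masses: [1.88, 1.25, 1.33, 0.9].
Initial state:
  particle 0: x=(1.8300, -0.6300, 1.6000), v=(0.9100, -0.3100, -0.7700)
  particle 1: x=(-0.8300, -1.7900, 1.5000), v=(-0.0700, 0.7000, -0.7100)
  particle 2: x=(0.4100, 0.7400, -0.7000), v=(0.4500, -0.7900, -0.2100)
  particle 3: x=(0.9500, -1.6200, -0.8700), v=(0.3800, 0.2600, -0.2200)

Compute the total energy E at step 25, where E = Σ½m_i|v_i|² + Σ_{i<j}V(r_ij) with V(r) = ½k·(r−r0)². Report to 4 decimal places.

10.3861

step 0: x0=(1.8300, -0.6300, 1.6000) x1=(-0.8300, -1.7900, 1.5000) x2=(0.4100, 0.7400, -0.7000) x3=(0.9500, -1.6200, -0.8700)
step 1: x0=(1.8506, -0.6372, 1.5819) x1=(-0.8310, -1.7734, 1.4831) x2=(0.4204, 0.7212, -0.7043) x3=(0.9585, -1.6136, -0.8743)
step 2: x0=(1.8704, -0.6445, 1.5632) x1=(-0.8306, -1.7559, 1.4652) x2=(0.4309, 0.7011, -0.7077) x3=(0.9666, -1.6064, -0.8771)
step 3: x0=(1.8895, -0.6518, 1.5437) x1=(-0.8289, -1.7375, 1.4462) x2=(0.4415, 0.6797, -0.7100) x3=(0.9743, -1.5984, -0.8784)
step 4: x0=(1.9078, -0.6593, 1.5235) x1=(-0.8258, -1.7182, 1.4261) x2=(0.4521, 0.6571, -0.7114) x3=(0.9815, -1.5896, -0.8782)
step 5: x0=(1.9254, -0.6669, 1.5026) x1=(-0.8215, -1.6980, 1.4050) x2=(0.4629, 0.6332, -0.7118) x3=(0.9884, -1.5800, -0.8766)
step 6: x0=(1.9422, -0.6745, 1.4811) x1=(-0.8158, -1.6770, 1.3829) x2=(0.4738, 0.6083, -0.7113) x3=(0.9948, -1.5698, -0.8736)
step 7: x0=(1.9582, -0.6822, 1.4589) x1=(-0.8087, -1.6551, 1.3598) x2=(0.4847, 0.5821, -0.7098) x3=(1.0008, -1.5588, -0.8691)
step 8: x0=(1.9735, -0.6900, 1.4361) x1=(-0.8003, -1.6325, 1.3357) x2=(0.4957, 0.5549, -0.7075) x3=(1.0064, -1.5471, -0.8633)
step 9: x0=(1.9881, -0.6979, 1.4126) x1=(-0.7906, -1.6091, 1.3106) x2=(0.5068, 0.5266, -0.7042) x3=(1.0117, -1.5348, -0.8561)
step 10: x0=(2.0019, -0.7058, 1.3885) x1=(-0.7796, -1.5850, 1.2847) x2=(0.5180, 0.4973, -0.7001) x3=(1.0165, -1.5218, -0.8477)
step 11: x0=(2.0149, -0.7138, 1.3638) x1=(-0.7672, -1.5601, 1.2578) x2=(0.5293, 0.4671, -0.6951) x3=(1.0210, -1.5083, -0.8380)
step 12: x0=(2.0272, -0.7219, 1.3385) x1=(-0.7536, -1.5346, 1.2301) x2=(0.5406, 0.4359, -0.6893) x3=(1.0252, -1.4941, -0.8270)
step 13: x0=(2.0388, -0.7300, 1.3126) x1=(-0.7387, -1.5085, 1.2015) x2=(0.5520, 0.4038, -0.6827) x3=(1.0290, -1.4795, -0.8149)
step 14: x0=(2.0496, -0.7382, 1.2862) x1=(-0.7225, -1.4817, 1.1720) x2=(0.5635, 0.3708, -0.6753) x3=(1.0325, -1.4644, -0.8016)
step 15: x0=(2.0596, -0.7464, 1.2592) x1=(-0.7051, -1.4544, 1.1419) x2=(0.5750, 0.3371, -0.6672) x3=(1.0357, -1.4487, -0.7873)
step 16: x0=(2.0690, -0.7546, 1.2318) x1=(-0.6864, -1.4265, 1.1109) x2=(0.5866, 0.3026, -0.6584) x3=(1.0386, -1.4327, -0.7718)
step 17: x0=(2.0776, -0.7629, 1.2038) x1=(-0.6666, -1.3981, 1.0793) x2=(0.5983, 0.2675, -0.6488) x3=(1.0413, -1.4163, -0.7554)
step 18: x0=(2.0856, -0.7712, 1.1753) x1=(-0.6455, -1.3692, 1.0469) x2=(0.6100, 0.2317, -0.6386) x3=(1.0436, -1.3995, -0.7381)
step 19: x0=(2.0928, -0.7795, 1.1464) x1=(-0.6233, -1.3399, 1.0140) x2=(0.6218, 0.1952, -0.6278) x3=(1.0458, -1.3824, -0.7198)
step 20: x0=(2.0994, -0.7879, 1.1171) x1=(-0.6001, -1.3102, 0.9804) x2=(0.6337, 0.1583, -0.6163) x3=(1.0477, -1.3650, -0.7007)
step 21: x0=(2.1053, -0.7963, 1.0873) x1=(-0.5757, -1.2801, 0.9463) x2=(0.6456, 0.1208, -0.6042) x3=(1.0494, -1.3474, -0.6808)
step 22: x0=(2.1106, -0.8046, 1.0571) x1=(-0.5503, -1.2497, 0.9116) x2=(0.6575, 0.0829, -0.5917) x3=(1.0509, -1.3296, -0.6601)
step 23: x0=(2.1152, -0.8130, 1.0266) x1=(-0.5238, -1.2189, 0.8765) x2=(0.6696, 0.0447, -0.5786) x3=(1.0523, -1.3116, -0.6387)
step 24: x0=(2.1192, -0.8214, 0.9957) x1=(-0.4964, -1.1879, 0.8409) x2=(0.6816, 0.0060, -0.5650) x3=(1.0535, -1.2935, -0.6168)
step 25: x0=(2.1227, -0.8298, 0.9645) x1=(-0.4680, -1.1566, 0.8049) x2=(0.6937, -0.0329, -0.5509) x3=(1.0546, -1.2753, -0.5942)
step 0 velocities: v0=(0.9100, -0.3100, -0.7700) v1=(-0.0700, 0.7000, -0.7100) v2=(0.4500, -0.7900, -0.2100) v3=(0.3800, 0.2600, -0.2200)
step 0: KE=2.7466, PE=7.6418, E=10.3884
step 25 velocities: v0=(0.1362, -0.3646, -1.3636) v1=(1.2520, 1.3641, -1.5719) v2=(0.5273, -1.6962, 0.6188) v3=(0.0460, 0.7910, 0.9922)
step 25: KE=8.6556, PE=1.7304, E=10.3861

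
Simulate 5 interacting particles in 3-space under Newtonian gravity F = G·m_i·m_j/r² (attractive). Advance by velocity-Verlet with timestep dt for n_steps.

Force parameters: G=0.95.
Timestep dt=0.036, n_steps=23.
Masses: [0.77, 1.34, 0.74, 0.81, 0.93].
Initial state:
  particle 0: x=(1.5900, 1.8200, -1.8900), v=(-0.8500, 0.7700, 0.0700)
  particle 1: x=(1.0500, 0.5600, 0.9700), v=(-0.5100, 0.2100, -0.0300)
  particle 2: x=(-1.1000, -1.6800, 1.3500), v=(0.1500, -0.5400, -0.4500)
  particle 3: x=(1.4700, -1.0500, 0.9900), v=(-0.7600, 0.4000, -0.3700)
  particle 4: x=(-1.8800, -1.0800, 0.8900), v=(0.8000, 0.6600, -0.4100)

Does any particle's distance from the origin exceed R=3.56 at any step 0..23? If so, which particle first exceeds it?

no

step 0: x0=(1.5900, 1.8200, -1.8900) x1=(1.0500, 0.5600, 0.9700) x2=(-1.1000, -1.6800, 1.3500) x3=(1.4700, -1.0500, 0.9900) x4=(-1.8800, -1.0800, 0.8900)
step 1: x0=(1.5594, 1.8476, -1.8874) x1=(1.0316, 0.5673, 0.9689) x2=(-1.0948, -1.6991, 1.3336) x3=(1.4425, -1.0353, 0.9767) x4=(-1.8508, -1.0564, 0.8754)
step 2: x0=(1.5287, 1.8751, -1.8845) x1=(1.0132, 0.5743, 0.9677) x2=(-1.0900, -1.7174, 1.3167) x3=(1.4145, -1.0200, 0.9633) x4=(-1.8208, -1.0332, 0.8611)
step 3: x0=(1.4979, 1.9025, -1.8814) x1=(0.9947, 0.5807, 0.9664) x2=(-1.0856, -1.7350, 1.2993) x3=(1.3862, -1.0041, 0.9499) x4=(-1.7901, -1.0103, 0.8471)
step 4: x0=(1.4670, 1.9297, -1.8781) x1=(0.9762, 0.5868, 0.9651) x2=(-1.0815, -1.7518, 1.2815) x3=(1.3575, -0.9877, 0.9365) x4=(-1.7587, -0.9878, 0.8334)
step 5: x0=(1.4361, 1.9567, -1.8745) x1=(0.9576, 0.5923, 0.9636) x2=(-1.0777, -1.7677, 1.2633) x3=(1.3284, -0.9706, 0.9231) x4=(-1.7265, -0.9657, 0.8200)
step 6: x0=(1.4051, 1.9836, -1.8708) x1=(0.9389, 0.5974, 0.9621) x2=(-1.0742, -1.7828, 1.2447) x3=(1.2989, -0.9528, 0.9096) x4=(-1.6936, -0.9441, 0.8069)
step 7: x0=(1.3741, 2.0103, -1.8668) x1=(0.9202, 0.6021, 0.9605) x2=(-1.0708, -1.7971, 1.2257) x3=(1.2691, -0.9345, 0.8962) x4=(-1.6601, -0.9228, 0.7940)
step 8: x0=(1.3430, 2.0368, -1.8625) x1=(0.9014, 0.6062, 0.9588) x2=(-1.0677, -1.8104, 1.2063) x3=(1.2387, -0.9155, 0.8828) x4=(-1.6259, -0.9020, 0.7814)
step 9: x0=(1.3118, 2.0632, -1.8581) x1=(0.8826, 0.6098, 0.9569) x2=(-1.0647, -1.8229, 1.1865) x3=(1.2080, -0.8959, 0.8693) x4=(-1.5910, -0.8816, 0.7690)
step 10: x0=(1.2806, 2.0894, -1.8534) x1=(0.8637, 0.6130, 0.9550) x2=(-1.0618, -1.8344, 1.1664) x3=(1.1769, -0.8756, 0.8559) x4=(-1.5556, -0.8616, 0.7569)
step 11: x0=(1.2493, 2.1154, -1.8485) x1=(0.8446, 0.6156, 0.9530) x2=(-1.0591, -1.8451, 1.1459) x3=(1.1453, -0.8546, 0.8425) x4=(-1.5195, -0.8421, 0.7450)
step 12: x0=(1.2179, 2.1413, -1.8433) x1=(0.8256, 0.6177, 0.9508) x2=(-1.0564, -1.8548, 1.1251) x3=(1.1132, -0.8329, 0.8292) x4=(-1.4828, -0.8230, 0.7334)
step 13: x0=(1.1864, 2.1670, -1.8380) x1=(0.8064, 0.6192, 0.9485) x2=(-1.0537, -1.8635, 1.1039) x3=(1.0808, -0.8105, 0.8158) x4=(-1.4455, -0.8043, 0.7220)
step 14: x0=(1.1550, 2.1925, -1.8324) x1=(0.7871, 0.6201, 0.9461) x2=(-1.0510, -1.8713, 1.0825) x3=(1.0478, -0.7874, 0.8025) x4=(-1.4076, -0.7860, 0.7107)
step 15: x0=(1.1234, 2.2178, -1.8266) x1=(0.7678, 0.6205, 0.9436) x2=(-1.0482, -1.8781, 1.0608) x3=(1.0144, -0.7635, 0.7893) x4=(-1.3692, -0.7682, 0.6997)
step 16: x0=(1.0918, 2.2429, -1.8205) x1=(0.7483, 0.6202, 0.9409) x2=(-1.0454, -1.8840, 1.0388) x3=(0.9805, -0.7389, 0.7761) x4=(-1.3302, -0.7507, 0.6889)
step 17: x0=(1.0601, 2.2679, -1.8143) x1=(0.7287, 0.6193, 0.9380) x2=(-1.0426, -1.8889, 1.0165) x3=(0.9461, -0.7135, 0.7630) x4=(-1.2906, -0.7337, 0.6782)
step 18: x0=(1.0284, 2.2927, -1.8078) x1=(0.7090, 0.6178, 0.9350) x2=(-1.0396, -1.8928, 0.9940) x3=(0.9111, -0.6872, 0.7500) x4=(-1.2504, -0.7170, 0.6677)
step 19: x0=(0.9966, 2.3172, -1.8011) x1=(0.6892, 0.6155, 0.9318) x2=(-1.0364, -1.8958, 0.9712) x3=(0.8757, -0.6600, 0.7371) x4=(-1.2097, -0.7007, 0.6574)
step 20: x0=(0.9647, 2.3416, -1.7942) x1=(0.6692, 0.6125, 0.9284) x2=(-1.0331, -1.8978, 0.9482) x3=(0.8397, -0.6320, 0.7243) x4=(-1.1684, -0.6848, 0.6473)
step 21: x0=(0.9328, 2.3658, -1.7870) x1=(0.6491, 0.6088, 0.9248) x2=(-1.0296, -1.8988, 0.9250) x3=(0.8031, -0.6030, 0.7116) x4=(-1.1264, -0.6691, 0.6373)
step 22: x0=(0.9009, 2.3898, -1.7796) x1=(0.6288, 0.6042, 0.9210) x2=(-1.0258, -1.8988, 0.9016) x3=(0.7660, -0.5731, 0.6991) x4=(-1.0839, -0.6538, 0.6275)
step 23: x0=(0.8689, 2.4136, -1.7720) x1=(0.6084, 0.5988, 0.9170) x2=(-1.0219, -1.8978, 0.8781) x3=(0.7282, -0.5421, 0.6867) x4=(-1.0408, -0.6388, 0.6178)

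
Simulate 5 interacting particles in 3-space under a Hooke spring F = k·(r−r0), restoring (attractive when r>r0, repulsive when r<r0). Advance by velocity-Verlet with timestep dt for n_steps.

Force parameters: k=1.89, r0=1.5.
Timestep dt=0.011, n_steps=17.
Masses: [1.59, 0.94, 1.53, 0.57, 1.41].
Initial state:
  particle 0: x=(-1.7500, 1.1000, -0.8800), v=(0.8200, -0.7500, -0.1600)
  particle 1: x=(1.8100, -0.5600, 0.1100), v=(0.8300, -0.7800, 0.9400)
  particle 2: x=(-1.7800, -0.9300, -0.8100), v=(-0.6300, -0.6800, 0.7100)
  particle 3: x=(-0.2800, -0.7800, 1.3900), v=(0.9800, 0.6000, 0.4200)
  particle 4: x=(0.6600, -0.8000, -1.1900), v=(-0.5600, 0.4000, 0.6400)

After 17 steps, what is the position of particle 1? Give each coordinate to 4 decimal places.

step 0: x0=(-1.7500, 1.1000, -0.8800) x1=(1.8100, -0.5600, 0.1100) x2=(-1.7800, -0.9300, -0.8100) x3=(-0.2800, -0.7800, 1.3900) x4=(0.6600, -0.8000, -1.1900)
step 1: x0=(-1.7407, 1.0915, -0.8816) x1=(1.8185, -0.5685, 0.1202) x2=(-1.7866, -0.9374, -0.8021) x3=(-0.2693, -0.7732, 1.3938) x4=(0.6536, -0.7955, -1.1828)
step 2: x0=(-1.7307, 1.0825, -0.8830) x1=(1.8256, -0.5768, 0.1303) x2=(-1.7927, -0.9447, -0.7940) x3=(-0.2586, -0.7660, 1.3961) x4=(0.6469, -0.7909, -1.1754)
step 3: x0=(-1.7202, 1.0729, -0.8842) x1=(1.8315, -0.5850, 0.1401) x2=(-1.7982, -0.9518, -0.7857) x3=(-0.2481, -0.7584, 1.3969) x4=(0.6397, -0.7861, -1.1677)
step 4: x0=(-1.7090, 1.0629, -0.8850) x1=(1.8360, -0.5929, 0.1496) x2=(-1.8032, -0.9589, -0.7772) x3=(-0.2377, -0.7504, 1.3961) x4=(0.6322, -0.7812, -1.1597)
step 5: x0=(-1.6973, 1.0524, -0.8857) x1=(1.8393, -0.6007, 0.1590) x2=(-1.8075, -0.9657, -0.7684) x3=(-0.2274, -0.7420, 1.3938) x4=(0.6243, -0.7761, -1.1514)
step 6: x0=(-1.6849, 1.0414, -0.8860) x1=(1.8412, -0.6083, 0.1681) x2=(-1.8113, -0.9725, -0.7595) x3=(-0.2172, -0.7333, 1.3900) x4=(0.6161, -0.7709, -1.1429)
step 7: x0=(-1.6720, 1.0299, -0.8861) x1=(1.8418, -0.6158, 0.1770) x2=(-1.8145, -0.9791, -0.7504) x3=(-0.2072, -0.7242, 1.3846) x4=(0.6074, -0.7655, -1.1342)
step 8: x0=(-1.6585, 1.0179, -0.8860) x1=(1.8410, -0.6230, 0.1856) x2=(-1.8171, -0.9856, -0.7411) x3=(-0.1973, -0.7148, 1.3778) x4=(0.5984, -0.7600, -1.1251)
step 9: x0=(-1.6444, 1.0054, -0.8856) x1=(1.8390, -0.6301, 0.1940) x2=(-1.8191, -0.9919, -0.7316) x3=(-0.1876, -0.7050, 1.3696) x4=(0.5891, -0.7544, -1.1159)
step 10: x0=(-1.6297, 0.9925, -0.8849) x1=(1.8357, -0.6370, 0.2021) x2=(-1.8206, -0.9981, -0.7219) x3=(-0.1781, -0.6949, 1.3599) x4=(0.5794, -0.7487, -1.1063)
step 11: x0=(-1.6145, 0.9791, -0.8840) x1=(1.8311, -0.6437, 0.2100) x2=(-1.8214, -1.0041, -0.7120) x3=(-0.1687, -0.6846, 1.3487) x4=(0.5694, -0.7428, -1.0966)
step 12: x0=(-1.5987, 0.9652, -0.8828) x1=(1.8252, -0.6502, 0.2176) x2=(-1.8217, -1.0100, -0.7019) x3=(-0.1596, -0.6739, 1.3362) x4=(0.5591, -0.7368, -1.0865)
step 13: x0=(-1.5824, 0.9509, -0.8814) x1=(1.8181, -0.6565, 0.2249) x2=(-1.8214, -1.0158, -0.6917) x3=(-0.1506, -0.6630, 1.3223) x4=(0.5484, -0.7307, -1.0763)
step 14: x0=(-1.5655, 0.9361, -0.8797) x1=(1.8096, -0.6627, 0.2320) x2=(-1.8205, -1.0214, -0.6812) x3=(-0.1418, -0.6518, 1.3071) x4=(0.5375, -0.7245, -1.0658)
step 15: x0=(-1.5481, 0.9210, -0.8778) x1=(1.8000, -0.6686, 0.2388) x2=(-1.8191, -1.0269, -0.6706) x3=(-0.1333, -0.6403, 1.2906) x4=(0.5262, -0.7181, -1.0551)
step 16: x0=(-1.5302, 0.9054, -0.8756) x1=(1.7891, -0.6744, 0.2453) x2=(-1.8170, -1.0322, -0.6598) x3=(-0.1250, -0.6287, 1.2728) x4=(0.5146, -0.7117, -1.0442)
step 17: x0=(-1.5118, 0.8893, -0.8731) x1=(1.7770, -0.6800, 0.2516) x2=(-1.8144, -1.0374, -0.6488) x3=(-0.1169, -0.6168, 1.2537) x4=(0.5028, -0.7052, -1.0330)

(1.7770, -0.6800, 0.2516)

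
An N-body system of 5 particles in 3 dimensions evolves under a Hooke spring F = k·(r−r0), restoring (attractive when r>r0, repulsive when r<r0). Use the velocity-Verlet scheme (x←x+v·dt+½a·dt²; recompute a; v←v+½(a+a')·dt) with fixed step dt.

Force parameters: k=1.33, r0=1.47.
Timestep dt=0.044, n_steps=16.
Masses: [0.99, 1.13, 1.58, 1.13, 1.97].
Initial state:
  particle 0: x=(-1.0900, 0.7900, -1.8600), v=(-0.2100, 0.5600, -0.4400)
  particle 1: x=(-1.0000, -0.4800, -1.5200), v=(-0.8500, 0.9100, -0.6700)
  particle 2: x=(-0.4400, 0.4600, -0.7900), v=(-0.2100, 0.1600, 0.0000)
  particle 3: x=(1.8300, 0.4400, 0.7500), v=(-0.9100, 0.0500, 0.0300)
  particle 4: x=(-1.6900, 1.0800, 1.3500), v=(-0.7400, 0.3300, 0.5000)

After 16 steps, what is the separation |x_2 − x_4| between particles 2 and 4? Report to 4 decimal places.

1.8942

step 0: x0=(-1.0900, 0.7900, -1.8600) x1=(-1.0000, -0.4800, -1.5200) x2=(-0.4400, 0.4600, -0.7900) x3=(1.8300, 0.4400, 0.7500) x4=(-1.6900, 1.0800, 1.3500)
step 1: x0=(-1.0974, 0.8148, -1.8752) x1=(-1.0359, -0.4386, -1.5461) x2=(-0.4487, 0.4673, -0.7885) x3=(1.7823, 0.4423, 0.7475) x4=(-1.7204, 1.0934, 1.3690)
step 2: x0=(-1.1013, 0.8400, -1.8818) x1=(-1.0690, -0.3947, -1.5655) x2=(-0.4564, 0.4751, -0.7840) x3=(1.7196, 0.4447, 0.7373) x4=(-1.7464, 1.1047, 1.3817)
step 3: x0=(-1.1017, 0.8655, -1.8800) x1=(-1.0992, -0.3483, -1.5779) x2=(-0.4632, 0.4835, -0.7765) x3=(1.6422, 0.4475, 0.7196) x4=(-1.7680, 1.1137, 1.3882)
step 4: x0=(-1.0990, 0.8913, -1.8696) x1=(-1.1268, -0.2997, -1.5835) x2=(-0.4692, 0.4923, -0.7660) x3=(1.5506, 0.4507, 0.6945) x4=(-1.7853, 1.1207, 1.3884)
step 5: x0=(-1.0932, 0.9175, -1.8510) x1=(-1.1517, -0.2490, -1.5823) x2=(-0.4745, 0.5017, -0.7528) x3=(1.4455, 0.4545, 0.6624) x4=(-1.7983, 1.1255, 1.3822)
step 6: x0=(-1.0847, 0.9441, -1.8242) x1=(-1.1743, -0.1964, -1.5745) x2=(-0.4793, 0.5115, -0.7367) x3=(1.3276, 0.4588, 0.6236) x4=(-1.8072, 1.1284, 1.3698)
step 7: x0=(-1.0737, 0.9712, -1.7897) x1=(-1.1947, -0.1422, -1.5602) x2=(-0.4838, 0.5218, -0.7181) x3=(1.1979, 0.4638, 0.5786) x4=(-1.8121, 1.1294, 1.3512)
step 8: x0=(-1.0605, 0.9987, -1.7479) x1=(-1.2131, -0.0865, -1.5397) x2=(-0.4881, 0.5326, -0.6969) x3=(1.0575, 0.4696, 0.5279) x4=(-1.8132, 1.1285, 1.3267)
step 9: x0=(-1.0456, 1.0267, -1.6991) x1=(-1.2300, -0.0298, -1.5134) x2=(-0.4922, 0.5438, -0.6735) x3=(0.9075, 0.4761, 0.4722) x4=(-1.8107, 1.1259, 1.2963)
step 10: x0=(-1.0292, 1.0553, -1.6440) x1=(-1.2455, 0.0279, -1.4816) x2=(-0.4965, 0.5553, -0.6479) x3=(0.7492, 0.4835, 0.4122) x4=(-1.8048, 1.1217, 1.2604)
step 11: x0=(-1.0117, 1.0845, -1.5832) x1=(-1.2600, 0.0862, -1.4448) x2=(-0.5009, 0.5673, -0.6204) x3=(0.5837, 0.4917, 0.3486) x4=(-1.7958, 1.1161, 1.2193)
step 12: x0=(-0.9935, 1.1146, -1.5174) x1=(-1.2739, 0.1449, -1.4035) x2=(-0.5057, 0.5795, -0.5911) x3=(0.4125, 0.5006, 0.2822) x4=(-1.7840, 1.1092, 1.1732)
step 13: x0=(-0.9748, 1.1454, -1.4471) x1=(-1.2875, 0.2037, -1.3582) x2=(-0.5110, 0.5920, -0.5605) x3=(0.2370, 0.5103, 0.2139) x4=(-1.7697, 1.1011, 1.1227)
step 14: x0=(-0.9561, 1.1773, -1.3733) x1=(-1.3012, 0.2625, -1.3095) x2=(-0.5169, 0.6046, -0.5286) x3=(0.0584, 0.5207, 0.1446) x4=(-1.7531, 1.0921, 1.0680)
step 15: x0=(-0.9375, 1.2104, -1.2965) x1=(-1.3154, 0.3210, -1.2580) x2=(-0.5233, 0.6175, -0.4960) x3=(-0.1220, 0.5315, 0.0751) x4=(-1.7347, 1.0822, 1.0096)
step 16: x0=(-0.9193, 1.2448, -1.2177) x1=(-1.3305, 0.3790, -1.2044) x2=(-0.5304, 0.6305, -0.4629) x3=(-0.3031, 0.5426, 0.0066) x4=(-1.7147, 1.0716, 0.9481)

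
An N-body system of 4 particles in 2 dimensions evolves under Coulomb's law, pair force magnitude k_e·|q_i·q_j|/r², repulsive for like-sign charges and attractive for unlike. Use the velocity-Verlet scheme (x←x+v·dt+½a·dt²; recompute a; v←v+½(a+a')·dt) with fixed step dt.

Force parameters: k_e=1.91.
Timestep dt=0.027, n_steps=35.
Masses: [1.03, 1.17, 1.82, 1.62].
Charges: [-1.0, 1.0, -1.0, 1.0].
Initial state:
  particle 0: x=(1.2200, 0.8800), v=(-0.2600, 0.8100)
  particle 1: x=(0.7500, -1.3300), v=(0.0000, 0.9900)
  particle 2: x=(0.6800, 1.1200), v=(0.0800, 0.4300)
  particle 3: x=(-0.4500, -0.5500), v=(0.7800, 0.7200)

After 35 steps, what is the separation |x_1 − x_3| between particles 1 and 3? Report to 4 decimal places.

step 0: x0=(1.2200, 0.8800) x1=(0.7500, -1.3300) x2=(0.6800, 1.1200) x3=(-0.4500, -0.5500)
step 1: x0=(1.2146, 0.9009) x1=(0.7503, -1.3032) x2=(0.6811, 1.1319) x3=(-0.4290, -0.5303)
step 2: x0=(1.2126, 0.9197) x1=(0.7511, -1.2763) x2=(0.6800, 1.1444) x3=(-0.4081, -0.5101)
step 3: x0=(1.2141, 0.9365) x1=(0.7524, -1.2493) x2=(0.6768, 1.1576) x3=(-0.3873, -0.4893)
step 4: x0=(1.2190, 0.9513) x1=(0.7544, -1.2223) x2=(0.6713, 1.1712) x3=(-0.3666, -0.4679)
step 5: x0=(1.2272, 0.9642) x1=(0.7569, -1.1951) x2=(0.6636, 1.1854) x3=(-0.3461, -0.4460)
step 6: x0=(1.2386, 0.9753) x1=(0.7600, -1.1679) x2=(0.6540, 1.2001) x3=(-0.3257, -0.4235)
step 7: x0=(1.2529, 0.9847) x1=(0.7637, -1.1406) x2=(0.6424, 1.2151) x3=(-0.3054, -0.4003)
step 8: x0=(1.2698, 0.9924) x1=(0.7681, -1.1133) x2=(0.6290, 1.2305) x3=(-0.2853, -0.3765)
step 9: x0=(1.2892, 0.9987) x1=(0.7731, -1.0859) x2=(0.6140, 1.2460) x3=(-0.2653, -0.3521)
step 10: x0=(1.3107, 1.0036) x1=(0.7787, -1.0585) x2=(0.5975, 1.2618) x3=(-0.2455, -0.3270)
step 11: x0=(1.3341, 1.0071) x1=(0.7850, -1.0310) x2=(0.5796, 1.2776) x3=(-0.2258, -0.3012)
step 12: x0=(1.3592, 1.0095) x1=(0.7920, -1.0035) x2=(0.5605, 1.2935) x3=(-0.2063, -0.2748)
step 13: x0=(1.3857, 1.0107) x1=(0.7996, -0.9760) x2=(0.5404, 1.3094) x3=(-0.1870, -0.2476)
step 14: x0=(1.4134, 1.0109) x1=(0.8080, -0.9484) x2=(0.5192, 1.3252) x3=(-0.1679, -0.2196)
step 15: x0=(1.4422, 1.0100) x1=(0.8170, -0.9209) x2=(0.4971, 1.3409) x3=(-0.1489, -0.1909)
step 16: x0=(1.4719, 1.0082) x1=(0.8267, -0.8933) x2=(0.4743, 1.3565) x3=(-0.1301, -0.1615)
step 17: x0=(1.5024, 1.0055) x1=(0.8372, -0.8657) x2=(0.4507, 1.3719) x3=(-0.1114, -0.1312)
step 18: x0=(1.5334, 1.0019) x1=(0.8483, -0.8382) x2=(0.4264, 1.3870) x3=(-0.0930, -0.1002)
step 19: x0=(1.5650, 0.9974) x1=(0.8602, -0.8106) x2=(0.4015, 1.4019) x3=(-0.0747, -0.0683)
step 20: x0=(1.5970, 0.9921) x1=(0.8728, -0.7830) x2=(0.3761, 1.4165) x3=(-0.0566, -0.0356)
step 21: x0=(1.6294, 0.9860) x1=(0.8862, -0.7554) x2=(0.3502, 1.4308) x3=(-0.0387, -0.0021)
step 22: x0=(1.6619, 0.9792) x1=(0.9002, -0.7278) x2=(0.3239, 1.4448) x3=(-0.0209, 0.0324)
step 23: x0=(1.6947, 0.9716) x1=(0.9150, -0.7002) x2=(0.2971, 1.4584) x3=(-0.0033, 0.0677)
step 24: x0=(1.7275, 0.9632) x1=(0.9305, -0.6726) x2=(0.2700, 1.4716) x3=(0.0141, 0.1040)
step 25: x0=(1.7604, 0.9542) x1=(0.9467, -0.6449) x2=(0.2426, 1.4843) x3=(0.0314, 0.1411)
step 26: x0=(1.7932, 0.9444) x1=(0.9636, -0.6173) x2=(0.2148, 1.4966) x3=(0.0485, 0.1792)
step 27: x0=(1.8259, 0.9339) x1=(0.9813, -0.5896) x2=(0.1868, 1.5084) x3=(0.0654, 0.2183)
step 28: x0=(1.8585, 0.9228) x1=(0.9996, -0.5619) x2=(0.1586, 1.5197) x3=(0.0822, 0.2584)
step 29: x0=(1.8909, 0.9110) x1=(1.0186, -0.5341) x2=(0.1301, 1.5305) x3=(0.0988, 0.2994)
step 30: x0=(1.9231, 0.8985) x1=(1.0384, -0.5063) x2=(0.1015, 1.5407) x3=(0.1153, 0.3415)
step 31: x0=(1.9550, 0.8854) x1=(1.0588, -0.4784) x2=(0.0728, 1.5503) x3=(0.1315, 0.3846)
step 32: x0=(1.9865, 0.8717) x1=(1.0799, -0.4504) x2=(0.0440, 1.5592) x3=(0.1476, 0.4288)
step 33: x0=(2.0177, 0.8573) x1=(1.1017, -0.4224) x2=(0.0152, 1.5675) x3=(0.1635, 0.4740)
step 34: x0=(2.0485, 0.8423) x1=(1.1242, -0.3942) x2=(-0.0137, 1.5751) x3=(0.1791, 0.5204)
step 35: x0=(2.0789, 0.8267) x1=(1.1473, -0.3659) x2=(-0.0425, 1.5820) x3=(0.1945, 0.5679)

1.3341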